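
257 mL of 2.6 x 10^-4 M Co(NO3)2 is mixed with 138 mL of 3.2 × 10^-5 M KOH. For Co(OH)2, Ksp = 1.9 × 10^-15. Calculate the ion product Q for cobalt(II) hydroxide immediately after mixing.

Q ≈ 2.1 × 10^-14

Total volume = 257 + 138 = 395 mL.
[Co^2+] = 2.6 x 10^-4 × (257/395) = 1.69 × 10^-4 M
[OH^-] = 3.2 x 10^-5 × (138/395) = 1.12 × 10^-5 M
Co(OH)2(s) ⇌ Co^2+ + 2 OH^-, so Q = [Co^2+][OH^-]^2
Q = (1.69 × 10^-4)(1.12 x 10^-5)^2 = 2.1 × 10^-14
Q > Ksp, so Co(OH)2 will precipitate.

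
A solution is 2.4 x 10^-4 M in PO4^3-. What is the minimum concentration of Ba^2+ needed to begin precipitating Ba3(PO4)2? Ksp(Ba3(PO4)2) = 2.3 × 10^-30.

Ba3(PO4)2(s) ⇌ 3 Ba^2+(aq) + 2 PO4^3-(aq)
Ksp = [Ba^2+]^3[PO4^3-]^2
Precipitation begins when Q = Ksp. With [PO4^3-] = 2.4 x 10^-4 M:
2.3 × 10^-30 = (2.4 x 10^-4)^2 × [Ba^2+]^3
[Ba^2+] = (2.3 × 10^-30 / 5.76 × 10^-8)^(1/3) = 3.4 x 10^-8 M

3.4e-8 M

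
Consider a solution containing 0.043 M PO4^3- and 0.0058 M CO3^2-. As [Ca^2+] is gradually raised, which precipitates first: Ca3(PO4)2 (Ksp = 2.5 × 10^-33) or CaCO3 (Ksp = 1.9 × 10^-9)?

Ca3(PO4)2

Precipitation of each salt starts when its ion product equals its Ksp.
For Ca3(PO4)2: 2.5 × 10^-33 = (0.043)^2 × [Ca^2+]^3  ⇒  [Ca^2+] = 1.1 × 10^-10 M.
For CaCO3: 1.9 × 10^-9 = 0.0058 × [Ca^2+]  ⇒  [Ca^2+] = 3.3 x 10^-7 M.
The salt with the lower threshold [Ca^2+] precipitates first: Ca3(PO4)2.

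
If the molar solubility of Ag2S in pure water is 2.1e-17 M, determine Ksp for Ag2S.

3.7e-50

Ag2S(s) ⇌ 2 Ag^+ + S^2-
If s mol/L of Ag2S dissolves, [Ag^+] = 2s and [S^2-] = s.
Ksp = [Ag^+]^2[S^2-]
Ksp = (2s)^2s = 4s^3
Ksp = 4 × (2.1 × 10^-17)^3 = 3.7 x 10^-50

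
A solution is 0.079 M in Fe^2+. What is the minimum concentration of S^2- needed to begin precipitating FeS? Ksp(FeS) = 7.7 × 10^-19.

9.7 x 10^-18 M

FeS(s) ⇌ Fe^2+ + S^2-
Ksp = [Fe^2+][S^2-]
Precipitation begins when Q = Ksp. With [Fe^2+] = 0.079 M:
7.7 × 10^-19 = (0.079) × [S^2-]
[S^2-] = (7.7 × 10^-19 / 7.9 × 10^-2) = 9.7 x 10^-18 M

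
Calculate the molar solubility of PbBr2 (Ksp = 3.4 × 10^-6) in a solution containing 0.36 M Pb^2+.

PbBr2(s) ⇌ Pb^2+(aq) + 2 Br^-(aq)
Ksp = [Pb^2+][Br^-]^2
If s mol/L dissolves here, [Pb^2+] = 0.36 + s ≈ 0.36, [Br^-] = 2s (since the Pb^2+ already present dominates).
Ksp ≈ 0.36 × (2s)^2
s = 1.5 × 10^-3 M
Check: s = 1.5 × 10^-3 ≪ 0.36, so the approximation is valid.

s = 1.5 x 10^-3 M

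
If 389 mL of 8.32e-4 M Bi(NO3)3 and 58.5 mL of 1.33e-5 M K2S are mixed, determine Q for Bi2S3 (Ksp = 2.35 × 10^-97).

Q = 2.75e-24

Total volume = 389 + 58.5 = 447.5 mL.
[Bi^3+] = 8.32 x 10^-4 × (389/447.5) = 7.232 × 10^-4 M
[S^2-] = 1.33 × 10^-5 × (58.5/447.5) = 1.739 × 10^-6 M
Bi2S3(s) ⇌ 2 Bi^3+ + 3 S^2-, so Q = [Bi^3+]^2[S^2-]^3
Q = (7.232 × 10^-4)^2(1.739 × 10^-6)^3 = 2.75 × 10^-24
Q > Ksp, so Bi2S3 will precipitate.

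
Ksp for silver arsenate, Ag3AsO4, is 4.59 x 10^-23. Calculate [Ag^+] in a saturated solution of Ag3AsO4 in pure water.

Ag3AsO4(s) <=> 3 Ag^+ + AsO4^3-
Ksp = [Ag^+]^3[AsO4^3-]
Let s = molar solubility. Then [Ag^+] = 3s and [AsO4^3-] = s.
So Ksp = (3s)^3 × s = 27s^4
s^4 = 4.59 x 10^-23 / 27, so s = 1.142 x 10^-6 M
[Ag^+] = 3s = 3.43 × 10^-6 M

3.43 × 10^-6 M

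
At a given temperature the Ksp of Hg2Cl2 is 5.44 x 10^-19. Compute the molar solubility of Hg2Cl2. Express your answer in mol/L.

Hg2Cl2(s) ⇌ Hg2^2+(aq) + 2 Cl^-(aq)
Ksp = [Hg2^2+][Cl^-]^2
For each mole of Hg2Cl2 that dissolves: [Hg2^2+] = s, [Cl^-] = 2s.
So Ksp = s × (2s)^2 = 4s^3
Solving, s = (5.44 x 10^-19/4)^(1/3) = 5.14 × 10^-7 M

5.14e-7 M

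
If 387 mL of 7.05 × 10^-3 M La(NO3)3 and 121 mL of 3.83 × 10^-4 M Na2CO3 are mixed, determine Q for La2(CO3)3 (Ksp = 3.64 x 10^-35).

Q ≈ 2.19e-17

Total volume = 387 + 121 = 508 mL.
[La^3+] = 7.05 × 10^-3 × (387/508) = 5.371 × 10^-3 M
[CO3^2-] = 3.83 × 10^-4 × (121/508) = 9.123 × 10^-5 M
La2(CO3)3(s) ⇌ 2 La^3+ + 3 CO3^2-, so Q = [La^3+]^2[CO3^2-]^3
Q = (5.371 × 10^-3)^2(9.123 x 10^-5)^3 = 2.19 × 10^-17
Q > Ksp, so La2(CO3)3 will precipitate.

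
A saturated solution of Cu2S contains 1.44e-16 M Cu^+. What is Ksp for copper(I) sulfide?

Ksp = 1.49 × 10^-48

Cu2S(s) <=> 2 Cu^+ + S^2-
Stoichiometry gives [S^2-] = (1/2)[Cu^+] = 7.200 × 10^-17 M.
Ksp = [Cu^+]^2[S^2-]
Ksp = (1.44 x 10^-16)^2 × 7.200 × 10^-17 = 1.49 × 10^-48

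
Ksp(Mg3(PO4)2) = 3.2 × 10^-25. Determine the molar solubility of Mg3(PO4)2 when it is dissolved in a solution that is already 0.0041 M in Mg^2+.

1.1e-9 M

Mg3(PO4)2(s) <=> 3 Mg^2+ + 2 PO4^3-
Ksp = [Mg^2+]^3[PO4^3-]^2
If s mol/L dissolves here, [Mg^2+] = 0.0041 + 3s ≈ 0.0041, [PO4^3-] = 2s (since the Mg^2+ already present dominates).
Ksp ≈ (0.0041)^3 × (2s)^2
s = 1.1 x 10^-9 M
Check: 3s = 3.2 × 10^-9 ≪ 0.0041, so the approximation is valid.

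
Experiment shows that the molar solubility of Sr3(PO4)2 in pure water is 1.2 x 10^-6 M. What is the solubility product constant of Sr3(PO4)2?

Sr3(PO4)2(s) ⇌ 3 Sr^2+ + 2 PO4^3-
For each mole of Sr3(PO4)2 that dissolves: [Sr^2+] = 3s, [PO4^3-] = 2s.
Ksp = [Sr^2+]^3[PO4^3-]^2
So Ksp = (3s)^3 × (2s)^2 = 108s^5
With s = 1.2 × 10^-6: Ksp = 2.7 × 10^-28

Ksp = 2.7 x 10^-28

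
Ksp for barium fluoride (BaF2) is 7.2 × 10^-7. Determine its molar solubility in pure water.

s ≈ 5.6 × 10^-3 M

BaF2(s) <=> Ba^2+ + 2 F^-
Ksp = [Ba^2+][F^-]^2
For each mole of BaF2 that dissolves: [Ba^2+] = s, [F^-] = 2s.
Ksp = s(2s)^2 = 4s^3
s^3 = 7.2 × 10^-7 / 4, so s = 5.6 × 10^-3 M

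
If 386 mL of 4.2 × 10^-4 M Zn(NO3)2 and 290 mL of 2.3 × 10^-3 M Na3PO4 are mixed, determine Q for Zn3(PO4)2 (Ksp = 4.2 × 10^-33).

Q = 1.3 x 10^-17

Total volume = 386 + 290 = 676 mL.
[Zn^2+] = 4.2 × 10^-4 × (386/676) = 2.40 × 10^-4 M
[PO4^3-] = 2.3 × 10^-3 × (290/676) = 9.87 x 10^-4 M
Zn3(PO4)2(s) ⇌ 3 Zn^2+ + 2 PO4^3-, so Q = [Zn^2+]^3[PO4^3-]^2
Q = (2.40 × 10^-4)^3(9.87 × 10^-4)^2 = 1.3 × 10^-17
Q > Ksp, so Zn3(PO4)2 will precipitate.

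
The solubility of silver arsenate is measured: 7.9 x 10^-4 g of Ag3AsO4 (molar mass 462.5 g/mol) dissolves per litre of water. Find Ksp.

Molar solubility s = (7.9 x 10^-4 g/L) / (462.5 g/mol) = 1.71 x 10^-6 M.
Ag3AsO4(s) ⇌ 3 Ag^+(aq) + AsO4^3-(aq)
For each mole of Ag3AsO4 that dissolves: [Ag^+] = 3s, [AsO4^3-] = s.
Ksp = [Ag^+]^3[AsO4^3-]
Substituting: Ksp = (3s)^3s = 27s^4
Ksp = 27 × (1.71 × 10^-6)^4 = 2.3 × 10^-22

Ksp ≈ 2.3 × 10^-22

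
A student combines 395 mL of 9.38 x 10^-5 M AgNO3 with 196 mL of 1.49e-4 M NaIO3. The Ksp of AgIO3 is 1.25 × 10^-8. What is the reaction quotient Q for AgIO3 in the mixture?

Total volume = 395 + 196 = 591 mL.
[Ag^+] = 9.38 × 10^-5 × (395/591) = 6.269 × 10^-5 M
[IO3^-] = 1.49 x 10^-4 × (196/591) = 4.941 x 10^-5 M
AgIO3(s) <=> Ag^+(aq) + IO3^-(aq), so Q = [Ag^+][IO3^-]
Q = (6.269 x 10^-5)(4.941 × 10^-5) = 3.10 × 10^-9
Q < Ksp, so no precipitate of AgIO3 forms.

3.10 x 10^-9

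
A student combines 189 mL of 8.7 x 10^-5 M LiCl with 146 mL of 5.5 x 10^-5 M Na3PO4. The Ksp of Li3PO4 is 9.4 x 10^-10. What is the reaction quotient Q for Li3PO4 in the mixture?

2.8e-18

Total volume = 189 + 146 = 335 mL.
[Li^+] = 8.7 × 10^-5 × (189/335) = 4.91 × 10^-5 M
[PO4^3-] = 5.5 × 10^-5 × (146/335) = 2.40 x 10^-5 M
Li3PO4(s) ⇌ 3 Li^+(aq) + PO4^3-(aq), so Q = [Li^+]^3[PO4^3-]
Q = (4.91 × 10^-5)^3(2.40 x 10^-5) = 2.8 × 10^-18
Q < Ksp, so no precipitate of Li3PO4 forms.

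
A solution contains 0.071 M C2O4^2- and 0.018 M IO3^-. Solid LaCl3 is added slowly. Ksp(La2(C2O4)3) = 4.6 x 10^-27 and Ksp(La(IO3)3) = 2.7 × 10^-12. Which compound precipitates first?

La2(C2O4)3

Each salt begins to precipitate when Q = Ksp, i.e. when [La^3+] reaches its threshold.
For La2(C2O4)3: 4.6 x 10^-27 = (0.071)^3 × [La^3+]^2  ⇒  [La^3+] = 3.6 x 10^-12 M.
For La(IO3)3: 2.7 × 10^-12 = (0.018)^3 × [La^3+]  ⇒  [La^3+] = 4.6 × 10^-7 M.
The salt with the lower threshold [La^3+] precipitates first: La2(C2O4)3.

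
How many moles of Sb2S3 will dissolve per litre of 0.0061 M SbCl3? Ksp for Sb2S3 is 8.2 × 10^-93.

s ≈ 2.0 × 10^-30 M

Sb2S3(s) ⇌ 2 Sb^3+(aq) + 3 S^2-(aq)
Ksp = [Sb^3+]^2[S^2-]^3
Let s = moles of Sb2S3 that dissolve per litre. [Sb^3+] = 0.0061 + 2s ≈ 0.0061, [S^2-] = 3s (since Sb^3+ from SbCl3 dominates).
Ksp ≈ (0.0061)^2 × (3s)^3
s = 2.0 x 10^-30 M
Check: 2s = 4.0 x 10^-30 ≪ 0.0061, so the approximation is valid.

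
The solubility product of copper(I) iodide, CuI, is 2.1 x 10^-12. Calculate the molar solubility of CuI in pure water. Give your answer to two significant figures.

CuI(s) ⇌ Cu^+(aq) + I^-(aq)
Ksp = [Cu^+][I^-]
Let s = molar solubility. Then [Cu^+] = s and [I^-] = s.
Ksp = s^2
s = √(2.1 x 10^-12) = 1.4 × 10^-6 M

1.4 x 10^-6 M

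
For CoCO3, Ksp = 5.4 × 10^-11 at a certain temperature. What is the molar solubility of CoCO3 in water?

CoCO3(s) ⇌ Co^2+ + CO3^2-
Ksp = [Co^2+][CO3^2-]
Let s = molar solubility. Then [Co^2+] = s and [CO3^2-] = s.
Ksp = (s)(s) = s^2
s = (5.4 × 10^-11)^(1/2) = 7.3 × 10^-6 M

s = 7.3 x 10^-6 M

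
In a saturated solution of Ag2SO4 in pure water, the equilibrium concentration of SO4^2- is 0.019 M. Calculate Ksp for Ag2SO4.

Ag2SO4(s) ⇌ 2 Ag^+ + SO4^2-
Stoichiometry gives [Ag^+] = (2/1)[SO4^2-] = 3.80 × 10^-2 M.
Ksp = [Ag^+]^2[SO4^2-]
Ksp = (3.80 × 10^-2)^2 × 1.9 × 10^-2 = 2.7 × 10^-5

Ksp = 2.7 × 10^-5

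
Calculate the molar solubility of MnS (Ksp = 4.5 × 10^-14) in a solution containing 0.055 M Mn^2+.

s ≈ 8.2 × 10^-13 M

MnS(s) ⇌ Mn^2+(aq) + S^2-(aq)
Ksp = [Mn^2+][S^2-]
Let s = moles of MnS that dissolve per litre. [Mn^2+] = 0.055 + s ≈ 0.055, [S^2-] = s (Ksp is small, so little additional dissolves).
Ksp ≈ 0.055 × s
s = 8.2 × 10^-13 M
Check: s = 8.2 x 10^-13 ≪ 0.055, so the approximation is valid.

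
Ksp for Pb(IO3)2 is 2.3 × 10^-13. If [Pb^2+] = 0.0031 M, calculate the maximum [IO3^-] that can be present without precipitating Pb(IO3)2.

8.6 × 10^-6 M

Pb(IO3)2(s) <=> Pb^2+ + 2 IO3^-
Ksp = [Pb^2+][IO3^-]^2
Precipitation begins when Q = Ksp. With [Pb^2+] = 0.0031 M:
2.3 × 10^-13 = (0.0031) × [IO3^-]^2
[IO3^-] = (2.3 × 10^-13 / 3.1 × 10^-3)^(1/2) = 8.6 x 10^-6 M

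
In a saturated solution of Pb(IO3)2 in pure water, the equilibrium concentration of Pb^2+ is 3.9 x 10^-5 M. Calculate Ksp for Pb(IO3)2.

Pb(IO3)2(s) ⇌ Pb^2+ + 2 IO3^-
Stoichiometry gives [IO3^-] = (2/1)[Pb^2+] = 7.80 × 10^-5 M.
Ksp = [Pb^2+][IO3^-]^2
Ksp = 3.9 × 10^-5 × (7.80 × 10^-5)^2 = 2.4 × 10^-13

2.4e-13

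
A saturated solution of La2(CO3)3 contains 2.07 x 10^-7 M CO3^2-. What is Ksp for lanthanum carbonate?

Ksp ≈ 1.69 x 10^-34

La2(CO3)3(s) <=> 2 La^3+(aq) + 3 CO3^2-(aq)
Stoichiometry gives [La^3+] = (2/3)[CO3^2-] = 1.380 × 10^-7 M.
Ksp = [La^3+]^2[CO3^2-]^3
Ksp = (1.380 x 10^-7)^2 × (2.07 × 10^-7)^3 = 1.69 × 10^-34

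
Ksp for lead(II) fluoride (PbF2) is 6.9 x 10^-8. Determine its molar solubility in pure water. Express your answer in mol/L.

PbF2(s) ⇌ Pb^2+(aq) + 2 F^-(aq)
Ksp = [Pb^2+][F^-]^2
With molar solubility s: [Pb^2+] = s, [F^-] = 2s.
So Ksp = s × (2s)^2 = 4s^3
Solving, s = (6.9 x 10^-8/4)^(1/3) = 2.6 × 10^-3 M

2.6 x 10^-3 M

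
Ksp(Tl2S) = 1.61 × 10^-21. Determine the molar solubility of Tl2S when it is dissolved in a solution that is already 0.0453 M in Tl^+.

s ≈ 7.85e-19 M

Tl2S(s) ⇌ 2 Tl^+ + S^2-
Ksp = [Tl^+]^2[S^2-]
Let s be the molar solubility in this solution. [Tl^+] = 0.0453 + 2s ≈ 0.0453, [S^2-] = s (Ksp is small, so little additional dissolves).
Ksp ≈ (0.0453)^2 × s
s = 7.85 x 10^-19 M
Check: 2s = 1.6 × 10^-18 ≪ 0.0453, so the approximation is valid.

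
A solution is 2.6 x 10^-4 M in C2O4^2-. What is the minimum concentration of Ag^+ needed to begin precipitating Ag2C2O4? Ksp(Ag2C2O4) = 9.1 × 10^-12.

Ag2C2O4(s) ⇌ 2 Ag^+(aq) + C2O4^2-(aq)
Ksp = [Ag^+]^2[C2O4^2-]
Precipitation begins when Q = Ksp. With [C2O4^2-] = 2.6 x 10^-4 M:
9.1 × 10^-12 = (2.6 x 10^-4) × [Ag^+]^2
[Ag^+] = (9.1 × 10^-12 / 2.6 × 10^-4)^(1/2) = 1.9 x 10^-4 M

[Ag^+] ≈ 1.9 × 10^-4 M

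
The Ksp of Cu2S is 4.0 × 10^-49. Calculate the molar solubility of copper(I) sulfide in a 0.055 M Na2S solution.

s ≈ 1.3e-24 M

Cu2S(s) ⇌ 2 Cu^+(aq) + S^2-(aq)
Ksp = [Cu^+]^2[S^2-]
If s mol/L dissolves here, [Cu^+] = 2s, [S^2-] = 0.055 + s ≈ 0.055 (common-ion effect: S^2- is already 0.055 M).
Ksp ≈ (2s)^2 × 0.055
s = 1.3 x 10^-24 M
Check: s = 1.3 × 10^-24 ≪ 0.055, so the approximation is valid.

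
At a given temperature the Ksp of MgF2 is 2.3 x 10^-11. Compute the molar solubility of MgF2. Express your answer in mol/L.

MgF2(s) ⇌ Mg^2+ + 2 F^-
Ksp = [Mg^2+][F^-]^2
For each mole of MgF2 that dissolves: [Mg^2+] = s, [F^-] = 2s.
Ksp = s(2s)^2 = 4s^3
s = (2.3 x 10^-11 / 4)^(1/3) = 1.8 x 10^-4 M

1.8 × 10^-4 M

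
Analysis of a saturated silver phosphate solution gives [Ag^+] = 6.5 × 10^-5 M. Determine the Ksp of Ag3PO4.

Ksp = 6.0 × 10^-18

Ag3PO4(s) <=> 3 Ag^+(aq) + PO4^3-(aq)
Stoichiometry gives [PO4^3-] = (1/3)[Ag^+] = 2.17 x 10^-5 M.
Ksp = [Ag^+]^3[PO4^3-]
Ksp = (6.5 × 10^-5)^3 × 2.17 x 10^-5 = 6.0 × 10^-18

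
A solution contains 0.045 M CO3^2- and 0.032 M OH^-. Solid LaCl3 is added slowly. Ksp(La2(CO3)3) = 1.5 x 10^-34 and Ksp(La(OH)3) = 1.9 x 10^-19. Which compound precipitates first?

La2(CO3)3

Precipitation of each salt starts when its ion product equals its Ksp.
For La2(CO3)3: 1.5 x 10^-34 = (0.045)^3 × [La^3+]^2  ⇒  [La^3+] = 1.3 × 10^-15 M.
For La(OH)3: 1.9 x 10^-19 = (0.032)^3 × [La^3+]  ⇒  [La^3+] = 5.8 × 10^-15 M.
The salt with the lower threshold [La^3+] precipitates first: La2(CO3)3.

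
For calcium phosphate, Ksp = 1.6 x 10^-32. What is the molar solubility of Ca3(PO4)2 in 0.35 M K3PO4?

Ca3(PO4)2(s) ⇌ 3 Ca^2+ + 2 PO4^3-
Ksp = [Ca^2+]^3[PO4^3-]^2
Let s be the molar solubility in this solution. [Ca^2+] = 3s, [PO4^3-] = 0.35 + 2s ≈ 0.35 (since PO4^3- from K3PO4 dominates).
Ksp ≈ (3s)^3 × (0.35)^2
s = 1.7 x 10^-11 M
Check: 2s = 3.4 × 10^-11 ≪ 0.35, so the approximation is valid.

1.7 × 10^-11 M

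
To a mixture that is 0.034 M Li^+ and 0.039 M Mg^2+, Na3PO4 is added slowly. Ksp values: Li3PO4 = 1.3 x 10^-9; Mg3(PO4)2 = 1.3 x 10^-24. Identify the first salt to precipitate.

Mg3(PO4)2

Each salt begins to precipitate when Q = Ksp, i.e. when [PO4^3-] reaches its threshold.
For Li3PO4: 1.3 x 10^-9 = (0.034)^3 × [PO4^3-]  ⇒  [PO4^3-] = 3.3 × 10^-5 M.
For Mg3(PO4)2: 1.3 x 10^-24 = (0.039)^3 × [PO4^3-]^2  ⇒  [PO4^3-] = 1.5 x 10^-10 M.
The salt with the lower threshold [PO4^3-] precipitates first: Mg3(PO4)2.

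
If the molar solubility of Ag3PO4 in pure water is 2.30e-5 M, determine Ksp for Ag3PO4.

Ksp ≈ 7.56e-18

Ag3PO4(s) ⇌ 3 Ag^+ + PO4^3-
Let s = molar solubility. Then [Ag^+] = 3s and [PO4^3-] = s.
Ksp = [Ag^+]^3[PO4^3-]
Substituting: Ksp = (3s)^3s = 27s^4
With s = 2.30 × 10^-5: Ksp = 7.56 × 10^-18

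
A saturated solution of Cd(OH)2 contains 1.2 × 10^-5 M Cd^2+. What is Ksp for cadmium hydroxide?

Ksp ≈ 6.9 × 10^-15

Cd(OH)2(s) ⇌ Cd^2+(aq) + 2 OH^-(aq)
Stoichiometry gives [OH^-] = (2/1)[Cd^2+] = 2.40 × 10^-5 M.
Ksp = [Cd^2+][OH^-]^2
Ksp = 1.2 x 10^-5 × (2.40 × 10^-5)^2 = 6.9 × 10^-15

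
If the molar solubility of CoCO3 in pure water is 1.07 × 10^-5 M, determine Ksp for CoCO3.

Ksp = 1.14e-10

CoCO3(s) <=> Co^2+ + CO3^2-
With molar solubility s: [Co^2+] = s, [CO3^2-] = s.
Ksp = [Co^2+][CO3^2-]
Ksp = s × s = s^2
Ksp = (1.07 × 10^-5)^2 = 1.14 x 10^-10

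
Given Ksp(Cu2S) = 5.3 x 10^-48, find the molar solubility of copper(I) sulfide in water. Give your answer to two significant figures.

Cu2S(s) <=> 2 Cu^+ + S^2-
Ksp = [Cu^+]^2[S^2-]
With molar solubility s: [Cu^+] = 2s, [S^2-] = s.
So Ksp = (2s)^2 × s = 4s^3
s^3 = 5.3 x 10^-48 / 4, so s = 1.1 × 10^-16 M

s ≈ 1.1 x 10^-16 M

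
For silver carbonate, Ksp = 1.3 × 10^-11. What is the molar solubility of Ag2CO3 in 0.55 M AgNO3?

s ≈ 4.3 × 10^-11 M

Ag2CO3(s) <=> 2 Ag^+ + CO3^2-
Ksp = [Ag^+]^2[CO3^2-]
Let s = moles of Ag2CO3 that dissolve per litre. [Ag^+] = 0.55 + 2s ≈ 0.55, [CO3^2-] = s (since Ag^+ from AgNO3 dominates).
Ksp ≈ (0.55)^2 × s
s = 4.3 × 10^-11 M
Check: 2s = 8.6 × 10^-11 ≪ 0.55, so the approximation is valid.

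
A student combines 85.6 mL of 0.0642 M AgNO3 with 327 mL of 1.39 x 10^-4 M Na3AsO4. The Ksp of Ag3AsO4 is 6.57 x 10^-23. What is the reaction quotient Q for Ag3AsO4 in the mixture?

Q ≈ 2.60e-10

Total volume = 85.6 + 327 = 412.6 mL.
[Ag^+] = 6.42 x 10^-2 × (85.6/412.6) = 1.332 x 10^-2 M
[AsO4^3-] = 1.39 x 10^-4 × (327/412.6) = 1.102 × 10^-4 M
Ag3AsO4(s) ⇌ 3 Ag^+ + AsO4^3-, so Q = [Ag^+]^3[AsO4^3-]
Q = (1.332 x 10^-2)^3(1.102 × 10^-4) = 2.60 × 10^-10
Q > Ksp, so Ag3AsO4 will precipitate.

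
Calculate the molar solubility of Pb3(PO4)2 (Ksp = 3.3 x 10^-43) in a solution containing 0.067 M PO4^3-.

Pb3(PO4)2(s) ⇌ 3 Pb^2+ + 2 PO4^3-
Ksp = [Pb^2+]^3[PO4^3-]^2
If s mol/L dissolves here, [Pb^2+] = 3s, [PO4^3-] = 0.067 + 2s ≈ 0.067 (common-ion effect: PO4^3- is already 0.067 M).
Ksp ≈ (3s)^3 × (0.067)^2
s = 1.4 × 10^-14 M
Check: 2s = 2.8 x 10^-14 ≪ 0.067, so the approximation is valid.

s = 1.4 x 10^-14 M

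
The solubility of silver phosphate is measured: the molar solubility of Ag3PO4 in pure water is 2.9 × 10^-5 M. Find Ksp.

Ag3PO4(s) ⇌ 3 Ag^+ + PO4^3-
With molar solubility s: [Ag^+] = 3s, [PO4^3-] = s.
Ksp = [Ag^+]^3[PO4^3-]
Substituting: Ksp = (3s)^3s = 27s^4
Ksp = 27 × (2.9 x 10^-5)^4 = 1.9 × 10^-17

Ksp ≈ 1.9 × 10^-17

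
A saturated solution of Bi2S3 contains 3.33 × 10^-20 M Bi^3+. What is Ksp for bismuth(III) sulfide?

Ksp ≈ 1.38 × 10^-97

Bi2S3(s) ⇌ 2 Bi^3+ + 3 S^2-
Stoichiometry gives [S^2-] = (3/2)[Bi^3+] = 4.995 × 10^-20 M.
Ksp = [Bi^3+]^2[S^2-]^3
Ksp = (3.33 × 10^-20)^2 × (4.995 × 10^-20)^3 = 1.38 × 10^-97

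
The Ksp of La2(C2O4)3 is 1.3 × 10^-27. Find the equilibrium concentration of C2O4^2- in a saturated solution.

La2(C2O4)3(s) ⇌ 2 La^3+(aq) + 3 C2O4^2-(aq)
Ksp = [La^3+]^2[C2O4^2-]^3
For each mole of La2(C2O4)3 that dissolves: [La^3+] = 2s, [C2O4^2-] = 3s.
So Ksp = (2s)^2 × (3s)^3 = 108s^5
Solving, s = (1.3 × 10^-27/108)^(1/5) = 1.64 × 10^-6 M
[C2O4^2-] = 3s = 4.9 x 10^-6 M

4.9 × 10^-6 M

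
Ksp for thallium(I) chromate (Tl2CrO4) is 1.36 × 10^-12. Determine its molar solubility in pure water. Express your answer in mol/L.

Tl2CrO4(s) ⇌ 2 Tl^+ + CrO4^2-
Ksp = [Tl^+]^2[CrO4^2-]
For each mole of Tl2CrO4 that dissolves: [Tl^+] = 2s, [CrO4^2-] = s.
Ksp = (2s)^2s = 4s^3
s = (1.36 × 10^-12 / 4)^(1/3) = 6.98 x 10^-5 M

6.98 × 10^-5 M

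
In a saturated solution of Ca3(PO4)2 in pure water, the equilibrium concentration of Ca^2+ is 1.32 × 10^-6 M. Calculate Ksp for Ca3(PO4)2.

Ca3(PO4)2(s) ⇌ 3 Ca^2+ + 2 PO4^3-
Stoichiometry gives [PO4^3-] = (2/3)[Ca^2+] = 8.800 × 10^-7 M.
Ksp = [Ca^2+]^3[PO4^3-]^2
Ksp = (1.32 x 10^-6)^3 × (8.800 × 10^-7)^2 = 1.78 × 10^-30

Ksp = 1.78 × 10^-30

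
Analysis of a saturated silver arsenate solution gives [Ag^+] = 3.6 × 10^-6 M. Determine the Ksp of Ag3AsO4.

Ag3AsO4(s) ⇌ 3 Ag^+ + AsO4^3-
Stoichiometry gives [AsO4^3-] = (1/3)[Ag^+] = 1.20 × 10^-6 M.
Ksp = [Ag^+]^3[AsO4^3-]
Ksp = (3.6 x 10^-6)^3 × 1.20 × 10^-6 = 5.6 x 10^-23

5.6e-23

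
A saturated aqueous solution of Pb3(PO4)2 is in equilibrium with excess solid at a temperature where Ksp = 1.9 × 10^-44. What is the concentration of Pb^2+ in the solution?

2.1 × 10^-9 M

Pb3(PO4)2(s) <=> 3 Pb^2+(aq) + 2 PO4^3-(aq)
Ksp = [Pb^2+]^3[PO4^3-]^2
With molar solubility s: [Pb^2+] = 3s, [PO4^3-] = 2s.
Substituting: Ksp = (3s)^3(2s)^2 = 108s^5
s = (1.9 × 10^-44 / 108)^(1/5) = 7.06 x 10^-10 M
[Pb^2+] = 3s = 2.1 x 10^-9 M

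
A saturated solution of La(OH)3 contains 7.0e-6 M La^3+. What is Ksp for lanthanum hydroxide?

6.5e-20

La(OH)3(s) ⇌ La^3+ + 3 OH^-
Stoichiometry gives [OH^-] = (3/1)[La^3+] = 2.10 × 10^-5 M.
Ksp = [La^3+][OH^-]^3
Ksp = 7.0 x 10^-6 × (2.10 × 10^-5)^3 = 6.5 × 10^-20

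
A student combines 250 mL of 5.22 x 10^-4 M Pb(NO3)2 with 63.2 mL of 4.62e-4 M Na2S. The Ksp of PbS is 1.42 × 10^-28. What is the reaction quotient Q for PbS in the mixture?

Q ≈ 3.88 x 10^-8

Total volume = 250 + 63.2 = 313.2 mL.
[Pb^2+] = 5.22 × 10^-4 × (250/313.2) = 4.167 × 10^-4 M
[S^2-] = 4.62 × 10^-4 × (63.2/313.2) = 9.323 × 10^-5 M
PbS(s) ⇌ Pb^2+ + S^2-, so Q = [Pb^2+][S^2-]
Q = (4.167 × 10^-4)(9.323 × 10^-5) = 3.88 x 10^-8
Q > Ksp, so PbS will precipitate.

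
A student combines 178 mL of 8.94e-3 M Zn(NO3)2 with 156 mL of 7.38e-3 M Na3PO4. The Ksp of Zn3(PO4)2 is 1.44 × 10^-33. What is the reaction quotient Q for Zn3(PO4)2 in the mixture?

1.28 × 10^-12

Total volume = 178 + 156 = 334 mL.
[Zn^2+] = 8.94 x 10^-3 × (178/334) = 4.764 x 10^-3 M
[PO4^3-] = 7.38 x 10^-3 × (156/334) = 3.447 x 10^-3 M
Zn3(PO4)2(s) <=> 3 Zn^2+(aq) + 2 PO4^3-(aq), so Q = [Zn^2+]^3[PO4^3-]^2
Q = (4.764 × 10^-3)^3(3.447 × 10^-3)^2 = 1.28 × 10^-12
Q > Ksp, so Zn3(PO4)2 will precipitate.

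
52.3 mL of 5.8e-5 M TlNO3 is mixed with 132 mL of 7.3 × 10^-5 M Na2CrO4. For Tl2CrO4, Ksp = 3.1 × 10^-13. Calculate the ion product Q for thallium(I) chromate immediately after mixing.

1.4 x 10^-14

Total volume = 52.3 + 132 = 184.3 mL.
[Tl^+] = 5.8 × 10^-5 × (52.3/184.3) = 1.65 × 10^-5 M
[CrO4^2-] = 7.3 × 10^-5 × (132/184.3) = 5.23 × 10^-5 M
Tl2CrO4(s) <=> 2 Tl^+(aq) + CrO4^2-(aq), so Q = [Tl^+]^2[CrO4^2-]
Q = (1.65 × 10^-5)^2(5.23 x 10^-5) = 1.4 x 10^-14
Q < Ksp, so no precipitate of Tl2CrO4 forms.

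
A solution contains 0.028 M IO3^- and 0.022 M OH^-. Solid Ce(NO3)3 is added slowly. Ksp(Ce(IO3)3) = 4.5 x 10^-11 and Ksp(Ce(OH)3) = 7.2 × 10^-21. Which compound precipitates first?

Ce(OH)3

Precipitation of each salt starts when its ion product equals its Ksp.
For Ce(IO3)3: 4.5 x 10^-11 = (0.028)^3 × [Ce^3+]  ⇒  [Ce^3+] = 2.0 × 10^-6 M.
For Ce(OH)3: 7.2 × 10^-21 = (0.022)^3 × [Ce^3+]  ⇒  [Ce^3+] = 6.8 x 10^-16 M.
The salt with the lower threshold [Ce^3+] precipitates first: Ce(OH)3.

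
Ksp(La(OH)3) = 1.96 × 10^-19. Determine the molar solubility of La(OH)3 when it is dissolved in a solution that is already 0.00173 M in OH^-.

s ≈ 3.79 x 10^-11 M

La(OH)3(s) <=> La^3+(aq) + 3 OH^-(aq)
Ksp = [La^3+][OH^-]^3
Let s be the molar solubility in this solution. [La^3+] = s, [OH^-] = 0.00173 + 3s ≈ 0.00173 (Ksp is small, so little additional dissolves).
Ksp ≈ s × (0.00173)^3
s = 3.79 x 10^-11 M
Check: 3s = 1.1 x 10^-10 ≪ 0.00173, so the approximation is valid.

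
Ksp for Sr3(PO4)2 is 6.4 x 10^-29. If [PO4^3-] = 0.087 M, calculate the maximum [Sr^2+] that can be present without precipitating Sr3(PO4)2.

Sr3(PO4)2(s) ⇌ 3 Sr^2+(aq) + 2 PO4^3-(aq)
Ksp = [Sr^2+]^3[PO4^3-]^2
Precipitation begins when Q = Ksp. With [PO4^3-] = 0.087 M:
6.4 x 10^-29 = (0.087)^2 × [Sr^2+]^3
[Sr^2+] = (6.4 x 10^-29 / 7.57 × 10^-3)^(1/3) = 2.0 × 10^-9 M

2.0e-9 M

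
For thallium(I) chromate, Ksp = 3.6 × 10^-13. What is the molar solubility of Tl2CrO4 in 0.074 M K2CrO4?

1.1 × 10^-6 M

Tl2CrO4(s) ⇌ 2 Tl^+(aq) + CrO4^2-(aq)
Ksp = [Tl^+]^2[CrO4^2-]
If s mol/L dissolves here, [Tl^+] = 2s, [CrO4^2-] = 0.074 + s ≈ 0.074 (common-ion effect: CrO4^2- is already 0.074 M).
Ksp ≈ (2s)^2 × 0.074
s = 1.1 × 10^-6 M
Check: s = 1.1 × 10^-6 ≪ 0.074, so the approximation is valid.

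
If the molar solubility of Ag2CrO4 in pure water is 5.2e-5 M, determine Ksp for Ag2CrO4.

5.6 × 10^-13

Ag2CrO4(s) <=> 2 Ag^+(aq) + CrO4^2-(aq)
If s mol/L of Ag2CrO4 dissolves, [Ag^+] = 2s and [CrO4^2-] = s.
Ksp = [Ag^+]^2[CrO4^2-]
Substituting: Ksp = (2s)^2s = 4s^3
With s = 5.2 x 10^-5: Ksp = 5.6 x 10^-13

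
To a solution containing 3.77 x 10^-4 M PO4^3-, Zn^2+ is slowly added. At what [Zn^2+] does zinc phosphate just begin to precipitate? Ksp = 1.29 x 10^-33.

[Zn^2+] = 2.09 x 10^-9 M

Zn3(PO4)2(s) <=> 3 Zn^2+(aq) + 2 PO4^3-(aq)
Ksp = [Zn^2+]^3[PO4^3-]^2
Precipitation begins when Q = Ksp. With [PO4^3-] = 3.77 x 10^-4 M:
1.29 x 10^-33 = (3.77 x 10^-4)^2 × [Zn^2+]^3
[Zn^2+] = (1.29 x 10^-33 / 1.421 × 10^-7)^(1/3) = 2.09 × 10^-9 M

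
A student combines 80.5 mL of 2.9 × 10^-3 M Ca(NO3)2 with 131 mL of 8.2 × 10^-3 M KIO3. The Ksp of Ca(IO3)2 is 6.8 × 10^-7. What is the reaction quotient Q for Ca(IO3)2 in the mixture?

Q = 2.8 × 10^-8

Total volume = 80.5 + 131 = 211.5 mL.
[Ca^2+] = 2.9 × 10^-3 × (80.5/211.5) = 1.10 × 10^-3 M
[IO3^-] = 8.2 × 10^-3 × (131/211.5) = 5.08 × 10^-3 M
Ca(IO3)2(s) <=> Ca^2+(aq) + 2 IO3^-(aq), so Q = [Ca^2+][IO3^-]^2
Q = (1.10 x 10^-3)(5.08 × 10^-3)^2 = 2.8 x 10^-8
Q < Ksp, so no precipitate of Ca(IO3)2 forms.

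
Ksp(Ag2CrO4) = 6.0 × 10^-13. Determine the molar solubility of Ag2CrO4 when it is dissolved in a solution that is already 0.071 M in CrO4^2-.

Ag2CrO4(s) ⇌ 2 Ag^+ + CrO4^2-
Ksp = [Ag^+]^2[CrO4^2-]
If s mol/L dissolves here, [Ag^+] = 2s, [CrO4^2-] = 0.071 + s ≈ 0.071 (since the CrO4^2- already present dominates).
Ksp ≈ (2s)^2 × 0.071
s = 1.5 x 10^-6 M
Check: s = 1.5 x 10^-6 ≪ 0.071, so the approximation is valid.

1.5e-6 M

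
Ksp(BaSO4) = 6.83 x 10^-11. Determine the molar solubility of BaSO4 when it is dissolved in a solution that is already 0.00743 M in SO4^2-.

s = 9.19e-9 M

BaSO4(s) ⇌ Ba^2+(aq) + SO4^2-(aq)
Ksp = [Ba^2+][SO4^2-]
If s mol/L dissolves here, [Ba^2+] = s, [SO4^2-] = 0.00743 + s ≈ 0.00743 (common-ion effect: SO4^2- is already 0.00743 M).
Ksp ≈ s × 0.00743
s = 9.19 × 10^-9 M
Check: s = 9.2 × 10^-9 ≪ 0.00743, so the approximation is valid.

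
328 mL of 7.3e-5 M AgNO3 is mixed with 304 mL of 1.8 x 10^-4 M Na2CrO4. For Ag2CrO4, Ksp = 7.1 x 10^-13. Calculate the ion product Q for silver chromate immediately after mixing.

Total volume = 328 + 304 = 632 mL.
[Ag^+] = 7.3 x 10^-5 × (328/632) = 3.79 x 10^-5 M
[CrO4^2-] = 1.8 × 10^-4 × (304/632) = 8.66 × 10^-5 M
Ag2CrO4(s) ⇌ 2 Ag^+ + CrO4^2-, so Q = [Ag^+]^2[CrO4^2-]
Q = (3.79 × 10^-5)^2(8.66 x 10^-5) = 1.2 × 10^-13
Q < Ksp, so no precipitate of Ag2CrO4 forms.

1.2 × 10^-13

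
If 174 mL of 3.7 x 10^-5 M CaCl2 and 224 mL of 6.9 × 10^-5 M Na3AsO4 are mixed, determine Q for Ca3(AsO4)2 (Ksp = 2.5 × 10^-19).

Q = 6.4 x 10^-24

Total volume = 174 + 224 = 398 mL.
[Ca^2+] = 3.7 x 10^-5 × (174/398) = 1.62 × 10^-5 M
[AsO4^3-] = 6.9 × 10^-5 × (224/398) = 3.88 × 10^-5 M
Ca3(AsO4)2(s) ⇌ 3 Ca^2+ + 2 AsO4^3-, so Q = [Ca^2+]^3[AsO4^3-]^2
Q = (1.62 × 10^-5)^3(3.88 × 10^-5)^2 = 6.4 x 10^-24
Q < Ksp, so no precipitate of Ca3(AsO4)2 forms.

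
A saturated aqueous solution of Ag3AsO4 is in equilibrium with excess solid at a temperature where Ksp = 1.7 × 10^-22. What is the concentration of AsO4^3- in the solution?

Ag3AsO4(s) ⇌ 3 Ag^+(aq) + AsO4^3-(aq)
Ksp = [Ag^+]^3[AsO4^3-]
For each mole of Ag3AsO4 that dissolves: [Ag^+] = 3s, [AsO4^3-] = s.
Substituting: Ksp = (3s)^3s = 27s^4
s = (1.7 × 10^-22 / 27)^(1/4) = 1.58 × 10^-6 M
[AsO4^3-] = s = 1.6 × 10^-6 M

[AsO4^3-] ≈ 1.6 × 10^-6 M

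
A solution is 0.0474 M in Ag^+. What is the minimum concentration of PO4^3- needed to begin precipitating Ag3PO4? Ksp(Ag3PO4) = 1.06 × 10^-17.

Ag3PO4(s) ⇌ 3 Ag^+(aq) + PO4^3-(aq)
Ksp = [Ag^+]^3[PO4^3-]
Precipitation begins when Q = Ksp. With [Ag^+] = 0.0474 M:
1.06 × 10^-17 = (0.0474)^3 × [PO4^3-]
[PO4^3-] = (1.06 × 10^-17 / 1.065 × 10^-4) = 9.95 × 10^-14 M

[PO4^3-] = 9.95e-14 M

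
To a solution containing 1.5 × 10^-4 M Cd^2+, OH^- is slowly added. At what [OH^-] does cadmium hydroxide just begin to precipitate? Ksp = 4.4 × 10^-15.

5.4e-6 M

Cd(OH)2(s) ⇌ Cd^2+(aq) + 2 OH^-(aq)
Ksp = [Cd^2+][OH^-]^2
Precipitation begins when Q = Ksp. With [Cd^2+] = 1.5 × 10^-4 M:
4.4 × 10^-15 = (1.5 × 10^-4) × [OH^-]^2
[OH^-] = (4.4 × 10^-15 / 1.5 × 10^-4)^(1/2) = 5.4 × 10^-6 M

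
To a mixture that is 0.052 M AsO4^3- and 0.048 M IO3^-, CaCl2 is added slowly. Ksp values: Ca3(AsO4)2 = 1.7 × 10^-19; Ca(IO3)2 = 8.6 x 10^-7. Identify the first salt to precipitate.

Precipitation of each salt starts when its ion product equals its Ksp.
For Ca3(AsO4)2: 1.7 × 10^-19 = (0.052)^2 × [Ca^2+]^3  ⇒  [Ca^2+] = 4.0 × 10^-6 M.
For Ca(IO3)2: 8.6 x 10^-7 = (0.048)^2 × [Ca^2+]  ⇒  [Ca^2+] = 3.7 × 10^-4 M.
The salt with the lower threshold [Ca^2+] precipitates first: Ca3(AsO4)2.

Ca3(AsO4)2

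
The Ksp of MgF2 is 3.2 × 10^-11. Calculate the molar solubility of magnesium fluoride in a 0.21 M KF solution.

MgF2(s) <=> Mg^2+(aq) + 2 F^-(aq)
Ksp = [Mg^2+][F^-]^2
Let s = moles of MgF2 that dissolve per litre. [Mg^2+] = s, [F^-] = 0.21 + 2s ≈ 0.21 (common-ion effect: F^- is already 0.21 M).
Ksp ≈ s × (0.21)^2
s = 7.3 × 10^-10 M
Check: 2s = 1.5 × 10^-9 ≪ 0.21, so the approximation is valid.

7.3 × 10^-10 M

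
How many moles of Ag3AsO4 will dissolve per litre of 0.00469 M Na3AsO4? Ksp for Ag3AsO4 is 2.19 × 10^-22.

Ag3AsO4(s) <=> 3 Ag^+(aq) + AsO4^3-(aq)
Ksp = [Ag^+]^3[AsO4^3-]
Let s = moles of Ag3AsO4 that dissolve per litre. [Ag^+] = 3s, [AsO4^3-] = 0.00469 + s ≈ 0.00469 (Ksp is small, so little additional dissolves).
Ksp ≈ (3s)^3 × 0.00469
s = 1.20 × 10^-7 M
Check: s = 1.2 × 10^-7 ≪ 0.00469, so the approximation is valid.

s = 1.20 × 10^-7 M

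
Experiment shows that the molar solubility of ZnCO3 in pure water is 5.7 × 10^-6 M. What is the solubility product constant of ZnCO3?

Ksp = 3.2e-11

ZnCO3(s) ⇌ Zn^2+(aq) + CO3^2-(aq)
Let s = molar solubility. Then [Zn^2+] = s and [CO3^2-] = s.
Ksp = [Zn^2+][CO3^2-]
Ksp = s × s = s^2
With s = 5.7 x 10^-6: Ksp = 3.2 x 10^-11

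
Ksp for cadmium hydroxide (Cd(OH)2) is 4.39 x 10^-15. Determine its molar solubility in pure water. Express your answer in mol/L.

Cd(OH)2(s) <=> Cd^2+(aq) + 2 OH^-(aq)
Ksp = [Cd^2+][OH^-]^2
Let s = molar solubility. Then [Cd^2+] = s and [OH^-] = 2s.
Substituting: Ksp = s(2s)^2 = 4s^3
s = (4.39 x 10^-15 / 4)^(1/3) = 1.03 × 10^-5 M

s ≈ 1.03e-5 M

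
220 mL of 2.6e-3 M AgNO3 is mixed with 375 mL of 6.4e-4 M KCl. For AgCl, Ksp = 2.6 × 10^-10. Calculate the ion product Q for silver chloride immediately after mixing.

3.9e-7

Total volume = 220 + 375 = 595 mL.
[Ag^+] = 2.6 × 10^-3 × (220/595) = 9.61 × 10^-4 M
[Cl^-] = 6.4 × 10^-4 × (375/595) = 4.03 x 10^-4 M
AgCl(s) <=> Ag^+(aq) + Cl^-(aq), so Q = [Ag^+][Cl^-]
Q = (9.61 × 10^-4)(4.03 × 10^-4) = 3.9 × 10^-7
Q > Ksp, so AgCl will precipitate.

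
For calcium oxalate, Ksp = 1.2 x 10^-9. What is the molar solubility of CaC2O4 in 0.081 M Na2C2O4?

s = 1.5 x 10^-8 M

CaC2O4(s) <=> Ca^2+(aq) + C2O4^2-(aq)
Ksp = [Ca^2+][C2O4^2-]
Let s be the molar solubility in this solution. [Ca^2+] = s, [C2O4^2-] = 0.081 + s ≈ 0.081 (common-ion effect: C2O4^2- is already 0.081 M).
Ksp ≈ s × 0.081
s = 1.5 x 10^-8 M
Check: s = 1.5 x 10^-8 ≪ 0.081, so the approximation is valid.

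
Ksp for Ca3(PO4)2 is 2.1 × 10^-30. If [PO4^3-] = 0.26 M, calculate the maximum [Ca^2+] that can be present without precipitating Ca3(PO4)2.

Ca3(PO4)2(s) ⇌ 3 Ca^2+ + 2 PO4^3-
Ksp = [Ca^2+]^3[PO4^3-]^2
Precipitation begins when Q = Ksp. With [PO4^3-] = 0.26 M:
2.1 × 10^-30 = (0.26)^2 × [Ca^2+]^3
[Ca^2+] = (2.1 × 10^-30 / 6.76 x 10^-2)^(1/3) = 3.1 × 10^-10 M

3.1 × 10^-10 M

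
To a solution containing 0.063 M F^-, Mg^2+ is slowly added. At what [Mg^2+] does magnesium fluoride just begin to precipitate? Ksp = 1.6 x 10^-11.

4.0e-9 M

MgF2(s) ⇌ Mg^2+ + 2 F^-
Ksp = [Mg^2+][F^-]^2
Precipitation begins when Q = Ksp. With [F^-] = 0.063 M:
1.6 x 10^-11 = (0.063)^2 × [Mg^2+]
[Mg^2+] = (1.6 x 10^-11 / 3.97 × 10^-3) = 4.0 × 10^-9 M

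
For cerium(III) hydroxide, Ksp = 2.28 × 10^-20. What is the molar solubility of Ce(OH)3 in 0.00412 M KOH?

s = 3.26e-13 M

Ce(OH)3(s) <=> Ce^3+(aq) + 3 OH^-(aq)
Ksp = [Ce^3+][OH^-]^3
Let s = moles of Ce(OH)3 that dissolve per litre. [Ce^3+] = s, [OH^-] = 0.00412 + 3s ≈ 0.00412 (common-ion effect: OH^- is already 0.00412 M).
Ksp ≈ s × (0.00412)^3
s = 3.26 × 10^-13 M
Check: 3s = 9.8 × 10^-13 ≪ 0.00412, so the approximation is valid.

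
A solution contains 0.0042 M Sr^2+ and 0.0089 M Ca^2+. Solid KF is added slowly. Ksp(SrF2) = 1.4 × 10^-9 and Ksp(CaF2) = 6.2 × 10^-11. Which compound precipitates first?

Precipitation of each salt starts when its ion product equals its Ksp.
For SrF2: 1.4 × 10^-9 = 0.0042 × [F^-]^2  ⇒  [F^-] = 5.8 x 10^-4 M.
For CaF2: 6.2 × 10^-11 = 0.0089 × [F^-]^2  ⇒  [F^-] = 8.3 x 10^-5 M.
The salt with the lower threshold [F^-] precipitates first: CaF2.

CaF2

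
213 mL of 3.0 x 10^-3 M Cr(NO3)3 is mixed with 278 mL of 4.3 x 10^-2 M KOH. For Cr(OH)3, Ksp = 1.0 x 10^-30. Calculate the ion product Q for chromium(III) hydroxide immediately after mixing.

Total volume = 213 + 278 = 491 mL.
[Cr^3+] = 3.0 × 10^-3 × (213/491) = 1.30 × 10^-3 M
[OH^-] = 4.3 × 10^-2 × (278/491) = 2.43 × 10^-2 M
Cr(OH)3(s) ⇌ Cr^3+ + 3 OH^-, so Q = [Cr^3+][OH^-]^3
Q = (1.30 × 10^-3)(2.43 × 10^-2)^3 = 1.9 × 10^-8
Q > Ksp, so Cr(OH)3 will precipitate.

Q ≈ 1.9 × 10^-8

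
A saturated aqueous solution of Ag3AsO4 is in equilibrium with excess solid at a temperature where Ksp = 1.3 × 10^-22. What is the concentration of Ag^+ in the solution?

Ag3AsO4(s) ⇌ 3 Ag^+ + AsO4^3-
Ksp = [Ag^+]^3[AsO4^3-]
With molar solubility s: [Ag^+] = 3s, [AsO4^3-] = s.
Substituting: Ksp = (3s)^3s = 27s^4
Solving, s = (1.3 × 10^-22/27)^(1/4) = 1.48 x 10^-6 M
[Ag^+] = 3s = 4.4 x 10^-6 M

[Ag^+] ≈ 4.4e-6 M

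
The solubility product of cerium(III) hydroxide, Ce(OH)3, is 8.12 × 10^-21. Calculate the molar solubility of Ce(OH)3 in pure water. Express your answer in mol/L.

s = 4.16e-6 M

Ce(OH)3(s) ⇌ Ce^3+(aq) + 3 OH^-(aq)
Ksp = [Ce^3+][OH^-]^3
Let s = molar solubility. Then [Ce^3+] = s and [OH^-] = 3s.
Substituting: Ksp = s(3s)^3 = 27s^4
s = (8.12 × 10^-21 / 27)^(1/4) = 4.16 × 10^-6 M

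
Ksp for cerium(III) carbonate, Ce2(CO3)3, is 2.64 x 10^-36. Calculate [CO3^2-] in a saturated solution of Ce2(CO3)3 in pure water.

Ce2(CO3)3(s) <=> 2 Ce^3+(aq) + 3 CO3^2-(aq)
Ksp = [Ce^3+]^2[CO3^2-]^3
With molar solubility s: [Ce^3+] = 2s, [CO3^2-] = 3s.
So Ksp = (2s)^2 × (3s)^3 = 108s^5
s = (2.64 x 10^-36 / 108)^(1/5) = 3.004 × 10^-8 M
[CO3^2-] = 3s = 9.01 × 10^-8 M

9.01e-8 M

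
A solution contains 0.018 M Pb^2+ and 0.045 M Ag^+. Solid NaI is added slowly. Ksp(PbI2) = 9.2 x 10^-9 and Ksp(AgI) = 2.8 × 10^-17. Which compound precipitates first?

Precipitation of each salt starts when its ion product equals its Ksp.
For PbI2: 9.2 x 10^-9 = 0.018 × [I^-]^2  ⇒  [I^-] = 7.1 × 10^-4 M.
For AgI: 2.8 × 10^-17 = 0.045 × [I^-]  ⇒  [I^-] = 6.2 x 10^-16 M.
The salt with the lower threshold [I^-] precipitates first: AgI.

AgI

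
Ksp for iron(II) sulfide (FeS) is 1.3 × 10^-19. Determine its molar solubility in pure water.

FeS(s) <=> Fe^2+ + S^2-
Ksp = [Fe^2+][S^2-]
If s mol/L of FeS dissolves, [Fe^2+] = s and [S^2-] = s.
Ksp = s × s = s^2
s = (1.3 × 10^-19)^(1/2) = 3.6 × 10^-10 M

3.6 × 10^-10 M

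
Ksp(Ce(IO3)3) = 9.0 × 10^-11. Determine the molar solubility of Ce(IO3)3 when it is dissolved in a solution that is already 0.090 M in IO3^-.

s = 1.2 × 10^-7 M

Ce(IO3)3(s) <=> Ce^3+ + 3 IO3^-
Ksp = [Ce^3+][IO3^-]^3
Let s = moles of Ce(IO3)3 that dissolve per litre. [Ce^3+] = s, [IO3^-] = 0.090 + 3s ≈ 0.090 (common-ion effect: IO3^- is already 0.090 M).
Ksp ≈ s × (0.090)^3
s = 1.2 × 10^-7 M
Check: 3s = 3.7 x 10^-7 ≪ 0.090, so the approximation is valid.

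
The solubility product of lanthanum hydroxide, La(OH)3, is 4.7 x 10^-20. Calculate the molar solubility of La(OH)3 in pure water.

La(OH)3(s) ⇌ La^3+ + 3 OH^-
Ksp = [La^3+][OH^-]^3
Let s = molar solubility. Then [La^3+] = s and [OH^-] = 3s.
Substituting: Ksp = s(3s)^3 = 27s^4
s = (4.7 x 10^-20 / 27)^(1/4) = 6.5 x 10^-6 M

s = 6.5 × 10^-6 M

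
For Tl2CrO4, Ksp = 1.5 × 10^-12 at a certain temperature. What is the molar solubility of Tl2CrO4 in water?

s ≈ 7.2e-5 M

Tl2CrO4(s) ⇌ 2 Tl^+(aq) + CrO4^2-(aq)
Ksp = [Tl^+]^2[CrO4^2-]
For each mole of Tl2CrO4 that dissolves: [Tl^+] = 2s, [CrO4^2-] = s.
Substituting: Ksp = (2s)^2s = 4s^3
s = (1.5 × 10^-12 / 4)^(1/3) = 7.2 x 10^-5 M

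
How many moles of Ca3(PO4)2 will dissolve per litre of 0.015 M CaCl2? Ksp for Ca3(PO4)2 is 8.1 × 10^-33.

2.4 × 10^-14 M

Ca3(PO4)2(s) ⇌ 3 Ca^2+(aq) + 2 PO4^3-(aq)
Ksp = [Ca^2+]^3[PO4^3-]^2
Let s be the molar solubility in this solution. [Ca^2+] = 0.015 + 3s ≈ 0.015, [PO4^3-] = 2s (since Ca^2+ from CaCl2 dominates).
Ksp ≈ (0.015)^3 × (2s)^2
s = 2.4 × 10^-14 M
Check: 3s = 7.3 x 10^-14 ≪ 0.015, so the approximation is valid.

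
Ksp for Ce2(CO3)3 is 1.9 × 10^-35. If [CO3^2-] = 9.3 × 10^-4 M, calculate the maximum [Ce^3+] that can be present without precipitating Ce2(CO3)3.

Ce2(CO3)3(s) ⇌ 2 Ce^3+ + 3 CO3^2-
Ksp = [Ce^3+]^2[CO3^2-]^3
Precipitation begins when Q = Ksp. With [CO3^2-] = 9.3 × 10^-4 M:
1.9 × 10^-35 = (9.3 × 10^-4)^3 × [Ce^3+]^2
[Ce^3+] = (1.9 × 10^-35 / 8.04 × 10^-10)^(1/2) = 1.5 x 10^-13 M

[Ce^3+] ≈ 1.5 x 10^-13 M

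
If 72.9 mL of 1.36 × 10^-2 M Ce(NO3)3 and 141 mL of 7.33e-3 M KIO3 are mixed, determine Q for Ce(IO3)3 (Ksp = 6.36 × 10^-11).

Total volume = 72.9 + 141 = 213.9 mL.
[Ce^3+] = 1.36 × 10^-2 × (72.9/213.9) = 4.635 × 10^-3 M
[IO3^-] = 7.33 × 10^-3 × (141/213.9) = 4.832 × 10^-3 M
Ce(IO3)3(s) <=> Ce^3+ + 3 IO3^-, so Q = [Ce^3+][IO3^-]^3
Q = (4.635 × 10^-3)(4.832 × 10^-3)^3 = 5.23 x 10^-10
Q > Ksp, so Ce(IO3)3 will precipitate.

Q ≈ 5.23e-10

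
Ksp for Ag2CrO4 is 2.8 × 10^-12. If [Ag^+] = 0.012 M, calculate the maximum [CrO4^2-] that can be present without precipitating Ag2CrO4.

[CrO4^2-] = 1.9 x 10^-8 M

Ag2CrO4(s) ⇌ 2 Ag^+ + CrO4^2-
Ksp = [Ag^+]^2[CrO4^2-]
Precipitation begins when Q = Ksp. With [Ag^+] = 0.012 M:
2.8 × 10^-12 = (0.012)^2 × [CrO4^2-]
[CrO4^2-] = (2.8 × 10^-12 / 1.44 × 10^-4) = 1.9 x 10^-8 M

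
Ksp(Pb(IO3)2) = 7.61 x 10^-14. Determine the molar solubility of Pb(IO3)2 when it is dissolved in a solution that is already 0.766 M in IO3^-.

s ≈ 1.30 × 10^-13 M

Pb(IO3)2(s) ⇌ Pb^2+ + 2 IO3^-
Ksp = [Pb^2+][IO3^-]^2
Let s = moles of Pb(IO3)2 that dissolve per litre. [Pb^2+] = s, [IO3^-] = 0.766 + 2s ≈ 0.766 (Ksp is small, so little additional dissolves).
Ksp ≈ s × (0.766)^2
s = 1.30 x 10^-13 M
Check: 2s = 2.6 x 10^-13 ≪ 0.766, so the approximation is valid.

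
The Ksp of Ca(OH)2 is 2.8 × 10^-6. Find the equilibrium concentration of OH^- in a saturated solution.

Ca(OH)2(s) <=> Ca^2+ + 2 OH^-
Ksp = [Ca^2+][OH^-]^2
If s mol/L of Ca(OH)2 dissolves, [Ca^2+] = s and [OH^-] = 2s.
Substituting: Ksp = s(2s)^2 = 4s^3
s = (2.8 × 10^-6 / 4)^(1/3) = 8.88 × 10^-3 M
[OH^-] = 2s = 1.8 × 10^-2 M

[OH^-] ≈ 1.8 x 10^-2 M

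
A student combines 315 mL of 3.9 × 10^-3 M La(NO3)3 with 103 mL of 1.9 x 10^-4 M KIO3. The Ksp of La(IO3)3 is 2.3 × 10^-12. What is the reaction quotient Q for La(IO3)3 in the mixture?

Total volume = 315 + 103 = 418 mL.
[La^3+] = 3.9 × 10^-3 × (315/418) = 2.94 x 10^-3 M
[IO3^-] = 1.9 × 10^-4 × (103/418) = 4.68 × 10^-5 M
La(IO3)3(s) <=> La^3+(aq) + 3 IO3^-(aq), so Q = [La^3+][IO3^-]^3
Q = (2.94 x 10^-3)(4.68 × 10^-5)^3 = 3.0 × 10^-16
Q < Ksp, so no precipitate of La(IO3)3 forms.

Q ≈ 3.0 x 10^-16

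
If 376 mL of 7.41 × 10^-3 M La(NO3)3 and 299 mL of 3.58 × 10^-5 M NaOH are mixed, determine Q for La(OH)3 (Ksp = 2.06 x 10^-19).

Total volume = 376 + 299 = 675 mL.
[La^3+] = 7.41 × 10^-3 × (376/675) = 4.128 × 10^-3 M
[OH^-] = 3.58 x 10^-5 × (299/675) = 1.586 × 10^-5 M
La(OH)3(s) <=> La^3+(aq) + 3 OH^-(aq), so Q = [La^3+][OH^-]^3
Q = (4.128 x 10^-3)(1.586 x 10^-5)^3 = 1.65 x 10^-17
Q > Ksp, so La(OH)3 will precipitate.

Q ≈ 1.65 × 10^-17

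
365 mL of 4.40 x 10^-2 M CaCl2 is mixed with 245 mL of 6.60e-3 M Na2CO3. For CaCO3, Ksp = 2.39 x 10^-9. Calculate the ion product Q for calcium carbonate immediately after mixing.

Q = 6.98 × 10^-5

Total volume = 365 + 245 = 610 mL.
[Ca^2+] = 4.40 × 10^-2 × (365/610) = 2.633 x 10^-2 M
[CO3^2-] = 6.60 x 10^-3 × (245/610) = 2.651 x 10^-3 M
CaCO3(s) ⇌ Ca^2+ + CO3^2-, so Q = [Ca^2+][CO3^2-]
Q = (2.633 × 10^-2)(2.651 × 10^-3) = 6.98 × 10^-5
Q > Ksp, so CaCO3 will precipitate.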